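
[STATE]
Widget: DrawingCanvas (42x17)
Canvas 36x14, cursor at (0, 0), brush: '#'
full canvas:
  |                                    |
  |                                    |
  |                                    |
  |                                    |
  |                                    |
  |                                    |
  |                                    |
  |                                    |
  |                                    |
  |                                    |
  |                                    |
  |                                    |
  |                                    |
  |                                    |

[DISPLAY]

+                                         
                                          
                                          
                                          
                                          
                                          
                                          
                                          
                                          
                                          
                                          
                                          
                                          
                                          
                                          
                                          
                                          


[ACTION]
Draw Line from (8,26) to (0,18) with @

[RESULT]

+                 @                       
                   @                      
                    @                     
                     @                    
                      @                   
                       @                  
                        @                 
                         @                
                          @               
                                          
                                          
                                          
                                          
                                          
                                          
                                          
                                          


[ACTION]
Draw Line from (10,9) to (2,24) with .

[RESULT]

+                 @                       
                   @                      
                    @   .                 
                     @..                  
                    ..@                   
                  ..   @                  
                ..      @                 
              ..         @                
            ..            @               
          ..                              
         .                                
                                          
                                          
                                          
                                          
                                          
                                          


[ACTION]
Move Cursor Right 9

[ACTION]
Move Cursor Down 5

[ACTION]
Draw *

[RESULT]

                  @                       
                   @                      
                    @   .                 
                     @..                  
                    ..@                   
         *        ..   @                  
                ..      @                 
              ..         @                
            ..            @               
          ..                              
         .                                
                                          
                                          
                                          
                                          
                                          
                                          


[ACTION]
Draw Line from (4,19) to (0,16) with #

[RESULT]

                # @                       
                 # @                      
                  # @   .                 
                  #  @..                  
                   #..@                   
         *        ..   @                  
                ..      @                 
              ..         @                
            ..            @               
          ..                              
         .                                
                                          
                                          
                                          
                                          
                                          
                                          


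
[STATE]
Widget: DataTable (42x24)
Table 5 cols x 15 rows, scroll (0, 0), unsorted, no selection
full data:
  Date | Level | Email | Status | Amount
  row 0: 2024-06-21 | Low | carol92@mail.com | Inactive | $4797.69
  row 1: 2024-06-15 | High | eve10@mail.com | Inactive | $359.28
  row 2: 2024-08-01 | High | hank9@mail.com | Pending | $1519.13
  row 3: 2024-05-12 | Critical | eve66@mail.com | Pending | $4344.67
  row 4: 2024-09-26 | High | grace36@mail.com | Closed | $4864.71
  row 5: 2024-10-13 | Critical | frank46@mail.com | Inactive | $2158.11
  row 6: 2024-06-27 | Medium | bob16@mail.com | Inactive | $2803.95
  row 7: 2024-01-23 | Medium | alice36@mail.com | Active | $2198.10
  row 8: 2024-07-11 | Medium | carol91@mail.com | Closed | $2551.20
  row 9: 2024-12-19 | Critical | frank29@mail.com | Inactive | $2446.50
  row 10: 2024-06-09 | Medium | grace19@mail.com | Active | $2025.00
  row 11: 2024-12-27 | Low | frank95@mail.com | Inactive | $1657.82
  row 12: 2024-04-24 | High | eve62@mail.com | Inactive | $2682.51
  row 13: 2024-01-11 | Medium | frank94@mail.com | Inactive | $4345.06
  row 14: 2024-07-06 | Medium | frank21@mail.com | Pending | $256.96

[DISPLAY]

Date      │Level   │Email           │Statu
──────────┼────────┼────────────────┼─────
2024-06-21│Low     │carol92@mail.com│Inact
2024-06-15│High    │eve10@mail.com  │Inact
2024-08-01│High    │hank9@mail.com  │Pendi
2024-05-12│Critical│eve66@mail.com  │Pendi
2024-09-26│High    │grace36@mail.com│Close
2024-10-13│Critical│frank46@mail.com│Inact
2024-06-27│Medium  │bob16@mail.com  │Inact
2024-01-23│Medium  │alice36@mail.com│Activ
2024-07-11│Medium  │carol91@mail.com│Close
2024-12-19│Critical│frank29@mail.com│Inact
2024-06-09│Medium  │grace19@mail.com│Activ
2024-12-27│Low     │frank95@mail.com│Inact
2024-04-24│High    │eve62@mail.com  │Inact
2024-01-11│Medium  │frank94@mail.com│Inact
2024-07-06│Medium  │frank21@mail.com│Pendi
                                          
                                          
                                          
                                          
                                          
                                          
                                          


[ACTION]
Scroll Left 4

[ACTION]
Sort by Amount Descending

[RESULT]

Date      │Level   │Email           │Statu
──────────┼────────┼────────────────┼─────
2024-09-26│High    │grace36@mail.com│Close
2024-06-21│Low     │carol92@mail.com│Inact
2024-01-11│Medium  │frank94@mail.com│Inact
2024-05-12│Critical│eve66@mail.com  │Pendi
2024-06-27│Medium  │bob16@mail.com  │Inact
2024-04-24│High    │eve62@mail.com  │Inact
2024-07-11│Medium  │carol91@mail.com│Close
2024-12-19│Critical│frank29@mail.com│Inact
2024-01-23│Medium  │alice36@mail.com│Activ
2024-10-13│Critical│frank46@mail.com│Inact
2024-06-09│Medium  │grace19@mail.com│Activ
2024-12-27│Low     │frank95@mail.com│Inact
2024-08-01│High    │hank9@mail.com  │Pendi
2024-06-15│High    │eve10@mail.com  │Inact
2024-07-06│Medium  │frank21@mail.com│Pendi
                                          
                                          
                                          
                                          
                                          
                                          
                                          


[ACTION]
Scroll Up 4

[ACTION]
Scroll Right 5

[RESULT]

     │Level   │Email           │Status  │A
─────┼────────┼────────────────┼────────┼─
09-26│High    │grace36@mail.com│Closed  │$
06-21│Low     │carol92@mail.com│Inactive│$
01-11│Medium  │frank94@mail.com│Inactive│$
05-12│Critical│eve66@mail.com  │Pending │$
06-27│Medium  │bob16@mail.com  │Inactive│$
04-24│High    │eve62@mail.com  │Inactive│$
07-11│Medium  │carol91@mail.com│Closed  │$
12-19│Critical│frank29@mail.com│Inactive│$
01-23│Medium  │alice36@mail.com│Active  │$
10-13│Critical│frank46@mail.com│Inactive│$
06-09│Medium  │grace19@mail.com│Active  │$
12-27│Low     │frank95@mail.com│Inactive│$
08-01│High    │hank9@mail.com  │Pending │$
06-15│High    │eve10@mail.com  │Inactive│$
07-06│Medium  │frank21@mail.com│Pending │$
                                          
                                          
                                          
                                          
                                          
                                          
                                          


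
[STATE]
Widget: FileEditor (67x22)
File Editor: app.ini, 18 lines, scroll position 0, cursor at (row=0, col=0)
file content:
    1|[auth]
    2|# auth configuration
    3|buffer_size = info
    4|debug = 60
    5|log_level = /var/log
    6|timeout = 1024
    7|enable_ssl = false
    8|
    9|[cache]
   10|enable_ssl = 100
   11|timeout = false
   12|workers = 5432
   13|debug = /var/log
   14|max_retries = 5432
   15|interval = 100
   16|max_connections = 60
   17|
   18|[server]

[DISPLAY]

█auth]                                                            ▲
# auth configuration                                              █
buffer_size = info                                                ░
debug = 60                                                        ░
log_level = /var/log                                              ░
timeout = 1024                                                    ░
enable_ssl = false                                                ░
                                                                  ░
[cache]                                                           ░
enable_ssl = 100                                                  ░
timeout = false                                                   ░
workers = 5432                                                    ░
debug = /var/log                                                  ░
max_retries = 5432                                                ░
interval = 100                                                    ░
max_connections = 60                                              ░
                                                                  ░
[server]                                                          ░
                                                                  ░
                                                                  ░
                                                                  ░
                                                                  ▼


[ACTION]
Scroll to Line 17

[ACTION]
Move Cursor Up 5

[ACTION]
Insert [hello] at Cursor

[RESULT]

hello█auth]                                                       ▲
# auth configuration                                              █
buffer_size = info                                                ░
debug = 60                                                        ░
log_level = /var/log                                              ░
timeout = 1024                                                    ░
enable_ssl = false                                                ░
                                                                  ░
[cache]                                                           ░
enable_ssl = 100                                                  ░
timeout = false                                                   ░
workers = 5432                                                    ░
debug = /var/log                                                  ░
max_retries = 5432                                                ░
interval = 100                                                    ░
max_connections = 60                                              ░
                                                                  ░
[server]                                                          ░
                                                                  ░
                                                                  ░
                                                                  ░
                                                                  ▼


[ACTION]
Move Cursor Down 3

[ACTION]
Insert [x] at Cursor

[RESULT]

hello[auth]                                                       ▲
# auth configuration                                              █
buffer_size = info                                                ░
debugx█= 60                                                       ░
log_level = /var/log                                              ░
timeout = 1024                                                    ░
enable_ssl = false                                                ░
                                                                  ░
[cache]                                                           ░
enable_ssl = 100                                                  ░
timeout = false                                                   ░
workers = 5432                                                    ░
debug = /var/log                                                  ░
max_retries = 5432                                                ░
interval = 100                                                    ░
max_connections = 60                                              ░
                                                                  ░
[server]                                                          ░
                                                                  ░
                                                                  ░
                                                                  ░
                                                                  ▼


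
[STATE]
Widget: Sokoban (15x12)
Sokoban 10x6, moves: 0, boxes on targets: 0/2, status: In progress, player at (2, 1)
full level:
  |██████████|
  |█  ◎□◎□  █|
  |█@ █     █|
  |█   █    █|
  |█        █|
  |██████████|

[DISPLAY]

██████████     
█  ◎□◎□  █     
█@ █     █     
█   █    █     
█        █     
██████████     
Moves: 0  0/2  
               
               
               
               
               


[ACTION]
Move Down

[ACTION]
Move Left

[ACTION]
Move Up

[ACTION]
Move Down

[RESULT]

██████████     
█  ◎□◎□  █     
█  █     █     
█@  █    █     
█        █     
██████████     
Moves: 3  0/2  
               
               
               
               
               


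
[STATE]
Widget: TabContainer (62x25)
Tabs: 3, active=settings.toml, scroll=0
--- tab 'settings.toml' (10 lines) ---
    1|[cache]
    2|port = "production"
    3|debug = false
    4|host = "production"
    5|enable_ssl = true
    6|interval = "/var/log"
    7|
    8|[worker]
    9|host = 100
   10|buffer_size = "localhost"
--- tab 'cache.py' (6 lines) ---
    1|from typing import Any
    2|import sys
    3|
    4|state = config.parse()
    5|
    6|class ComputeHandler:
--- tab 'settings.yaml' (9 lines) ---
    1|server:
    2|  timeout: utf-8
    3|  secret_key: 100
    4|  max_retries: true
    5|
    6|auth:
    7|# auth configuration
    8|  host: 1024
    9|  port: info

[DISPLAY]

[settings.toml]│ cache.py │ settings.yaml                     
──────────────────────────────────────────────────────────────
[cache]                                                       
port = "production"                                           
debug = false                                                 
host = "production"                                           
enable_ssl = true                                             
interval = "/var/log"                                         
                                                              
[worker]                                                      
host = 100                                                    
buffer_size = "localhost"                                     
                                                              
                                                              
                                                              
                                                              
                                                              
                                                              
                                                              
                                                              
                                                              
                                                              
                                                              
                                                              
                                                              


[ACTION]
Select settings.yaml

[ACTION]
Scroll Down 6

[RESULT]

 settings.toml │ cache.py │[settings.yaml]                    
──────────────────────────────────────────────────────────────
# auth configuration                                          
  host: 1024                                                  
  port: info                                                  
                                                              
                                                              
                                                              
                                                              
                                                              
                                                              
                                                              
                                                              
                                                              
                                                              
                                                              
                                                              
                                                              
                                                              
                                                              
                                                              
                                                              
                                                              
                                                              
                                                              


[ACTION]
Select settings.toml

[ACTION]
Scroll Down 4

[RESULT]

[settings.toml]│ cache.py │ settings.yaml                     
──────────────────────────────────────────────────────────────
enable_ssl = true                                             
interval = "/var/log"                                         
                                                              
[worker]                                                      
host = 100                                                    
buffer_size = "localhost"                                     
                                                              
                                                              
                                                              
                                                              
                                                              
                                                              
                                                              
                                                              
                                                              
                                                              
                                                              
                                                              
                                                              
                                                              
                                                              
                                                              
                                                              


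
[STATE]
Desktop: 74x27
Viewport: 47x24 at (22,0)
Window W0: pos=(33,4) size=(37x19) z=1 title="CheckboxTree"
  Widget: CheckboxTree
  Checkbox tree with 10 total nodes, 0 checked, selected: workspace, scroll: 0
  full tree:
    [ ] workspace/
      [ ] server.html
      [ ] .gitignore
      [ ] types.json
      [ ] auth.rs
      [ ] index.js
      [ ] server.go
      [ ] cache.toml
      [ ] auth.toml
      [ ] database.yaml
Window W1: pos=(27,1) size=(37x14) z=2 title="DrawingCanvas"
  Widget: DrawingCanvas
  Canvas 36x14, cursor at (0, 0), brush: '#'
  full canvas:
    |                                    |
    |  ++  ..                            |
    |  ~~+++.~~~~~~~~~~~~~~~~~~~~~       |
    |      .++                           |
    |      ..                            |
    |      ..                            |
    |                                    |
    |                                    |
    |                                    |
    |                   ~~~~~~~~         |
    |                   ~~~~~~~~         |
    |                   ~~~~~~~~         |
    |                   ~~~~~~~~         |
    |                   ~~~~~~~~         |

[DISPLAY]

                                               
     ┏━━━━━━━━━━━━━━━━━━━━━━━━━━━━━━━━━━━┓     
     ┃ DrawingCanvas                     ┃     
     ┠───────────────────────────────────┨     
     ┃+                                  ┃━━━━━
     ┃  ++  ..                           ┃     
     ┃  ~~+++.~~~~~~~~~~~~~~~~~~~~~      ┃─────
     ┃      .++                          ┃     
     ┃      ..                           ┃     
     ┃      ..                           ┃     
     ┃                                   ┃     
     ┃                                   ┃     
     ┃                                   ┃     
     ┃                   ~~~~~~~~        ┃     
     ┗━━━━━━━━━━━━━━━━━━━━━━━━━━━━━━━━━━━┛     
           ┃   [ ] auth.toml                   
           ┃   [ ] database.yaml               
           ┃                                   
           ┃                                   
           ┃                                   
           ┃                                   
           ┃                                   
           ┗━━━━━━━━━━━━━━━━━━━━━━━━━━━━━━━━━━━
                                               


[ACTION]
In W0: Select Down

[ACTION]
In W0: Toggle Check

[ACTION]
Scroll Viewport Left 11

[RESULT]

                                               
                ┏━━━━━━━━━━━━━━━━━━━━━━━━━━━━━━
                ┃ DrawingCanvas                
                ┠──────────────────────────────
                ┃+                             
                ┃  ++  ..                      
                ┃  ~~+++.~~~~~~~~~~~~~~~~~~~~~ 
                ┃      .++                     
                ┃      ..                      
                ┃      ..                      
                ┃                              
                ┃                              
                ┃                              
                ┃                   ~~~~~~~~   
                ┗━━━━━━━━━━━━━━━━━━━━━━━━━━━━━━
                      ┃   [ ] auth.toml        
                      ┃   [ ] database.yaml    
                      ┃                        
                      ┃                        
                      ┃                        
                      ┃                        
                      ┃                        
                      ┗━━━━━━━━━━━━━━━━━━━━━━━━
                                               


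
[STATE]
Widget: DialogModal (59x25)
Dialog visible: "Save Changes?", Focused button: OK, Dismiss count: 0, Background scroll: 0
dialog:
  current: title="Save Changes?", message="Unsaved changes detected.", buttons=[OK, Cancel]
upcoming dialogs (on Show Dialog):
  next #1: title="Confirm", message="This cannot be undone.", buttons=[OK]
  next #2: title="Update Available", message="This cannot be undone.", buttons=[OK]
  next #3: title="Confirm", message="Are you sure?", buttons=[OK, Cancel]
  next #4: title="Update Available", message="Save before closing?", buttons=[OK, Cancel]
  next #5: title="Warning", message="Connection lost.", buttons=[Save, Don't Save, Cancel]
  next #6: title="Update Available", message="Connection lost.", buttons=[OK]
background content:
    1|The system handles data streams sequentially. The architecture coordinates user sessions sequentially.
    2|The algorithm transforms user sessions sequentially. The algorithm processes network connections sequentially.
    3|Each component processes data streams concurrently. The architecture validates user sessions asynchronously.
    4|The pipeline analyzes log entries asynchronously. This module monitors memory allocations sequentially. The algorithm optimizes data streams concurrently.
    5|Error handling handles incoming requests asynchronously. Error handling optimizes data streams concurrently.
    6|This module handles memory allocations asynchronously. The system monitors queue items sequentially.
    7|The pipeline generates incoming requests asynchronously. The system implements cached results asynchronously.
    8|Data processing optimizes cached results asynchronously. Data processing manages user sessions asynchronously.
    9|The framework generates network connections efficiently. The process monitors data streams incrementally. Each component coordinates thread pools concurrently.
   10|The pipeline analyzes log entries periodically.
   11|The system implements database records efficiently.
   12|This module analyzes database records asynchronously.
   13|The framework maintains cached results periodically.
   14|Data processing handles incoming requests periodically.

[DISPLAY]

The system handles data streams sequentially. The architect
The algorithm transforms user sessions sequentially. The al
Each component processes data streams concurrently. The arc
The pipeline analyzes log entries asynchronously. This modu
Error handling handles incoming requests asynchronously. Er
This module handles memory allocations asynchronously. The 
The pipeline generates incoming requests asynchronously. Th
Data processing optimizes cached results asynchronously. Da
The framework generates network connections efficiently. Th
The pipeline analyzes log entries periodically.            
The system impl┌───────────────────────────┐iently.        
This module ana│       Save Changes?       │ronously.      
The framework m│ Unsaved changes detected. │dically.       
Data processing│       [OK]  Cancel        │riodically.    
               └───────────────────────────┘               
                                                           
                                                           
                                                           
                                                           
                                                           
                                                           
                                                           
                                                           
                                                           
                                                           


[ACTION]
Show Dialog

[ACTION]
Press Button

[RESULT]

The system handles data streams sequentially. The architect
The algorithm transforms user sessions sequentially. The al
Each component processes data streams concurrently. The arc
The pipeline analyzes log entries asynchronously. This modu
Error handling handles incoming requests asynchronously. Er
This module handles memory allocations asynchronously. The 
The pipeline generates incoming requests asynchronously. Th
Data processing optimizes cached results asynchronously. Da
The framework generates network connections efficiently. Th
The pipeline analyzes log entries periodically.            
The system implements database records efficiently.        
This module analyzes database records asynchronously.      
The framework maintains cached results periodically.       
Data processing handles incoming requests periodically.    
                                                           
                                                           
                                                           
                                                           
                                                           
                                                           
                                                           
                                                           
                                                           
                                                           
                                                           


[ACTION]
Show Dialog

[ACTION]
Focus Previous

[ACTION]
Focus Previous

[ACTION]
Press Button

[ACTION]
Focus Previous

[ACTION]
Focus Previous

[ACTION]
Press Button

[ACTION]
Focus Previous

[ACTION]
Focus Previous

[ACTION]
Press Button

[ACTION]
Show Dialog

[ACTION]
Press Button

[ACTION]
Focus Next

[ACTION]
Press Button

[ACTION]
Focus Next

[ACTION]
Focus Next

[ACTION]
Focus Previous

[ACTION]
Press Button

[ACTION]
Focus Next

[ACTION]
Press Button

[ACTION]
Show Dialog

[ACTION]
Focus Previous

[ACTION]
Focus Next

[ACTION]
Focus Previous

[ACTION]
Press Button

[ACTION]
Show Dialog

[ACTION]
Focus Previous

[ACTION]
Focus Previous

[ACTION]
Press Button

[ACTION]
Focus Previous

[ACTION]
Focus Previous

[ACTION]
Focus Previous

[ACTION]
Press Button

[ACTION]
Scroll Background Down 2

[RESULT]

Each component processes data streams concurrently. The arc
The pipeline analyzes log entries asynchronously. This modu
Error handling handles incoming requests asynchronously. Er
This module handles memory allocations asynchronously. The 
The pipeline generates incoming requests asynchronously. Th
Data processing optimizes cached results asynchronously. Da
The framework generates network connections efficiently. Th
The pipeline analyzes log entries periodically.            
The system implements database records efficiently.        
This module analyzes database records asynchronously.      
The framework maintains cached results periodically.       
Data processing handles incoming requests periodically.    
                                                           
                                                           
                                                           
                                                           
                                                           
                                                           
                                                           
                                                           
                                                           
                                                           
                                                           
                                                           
                                                           


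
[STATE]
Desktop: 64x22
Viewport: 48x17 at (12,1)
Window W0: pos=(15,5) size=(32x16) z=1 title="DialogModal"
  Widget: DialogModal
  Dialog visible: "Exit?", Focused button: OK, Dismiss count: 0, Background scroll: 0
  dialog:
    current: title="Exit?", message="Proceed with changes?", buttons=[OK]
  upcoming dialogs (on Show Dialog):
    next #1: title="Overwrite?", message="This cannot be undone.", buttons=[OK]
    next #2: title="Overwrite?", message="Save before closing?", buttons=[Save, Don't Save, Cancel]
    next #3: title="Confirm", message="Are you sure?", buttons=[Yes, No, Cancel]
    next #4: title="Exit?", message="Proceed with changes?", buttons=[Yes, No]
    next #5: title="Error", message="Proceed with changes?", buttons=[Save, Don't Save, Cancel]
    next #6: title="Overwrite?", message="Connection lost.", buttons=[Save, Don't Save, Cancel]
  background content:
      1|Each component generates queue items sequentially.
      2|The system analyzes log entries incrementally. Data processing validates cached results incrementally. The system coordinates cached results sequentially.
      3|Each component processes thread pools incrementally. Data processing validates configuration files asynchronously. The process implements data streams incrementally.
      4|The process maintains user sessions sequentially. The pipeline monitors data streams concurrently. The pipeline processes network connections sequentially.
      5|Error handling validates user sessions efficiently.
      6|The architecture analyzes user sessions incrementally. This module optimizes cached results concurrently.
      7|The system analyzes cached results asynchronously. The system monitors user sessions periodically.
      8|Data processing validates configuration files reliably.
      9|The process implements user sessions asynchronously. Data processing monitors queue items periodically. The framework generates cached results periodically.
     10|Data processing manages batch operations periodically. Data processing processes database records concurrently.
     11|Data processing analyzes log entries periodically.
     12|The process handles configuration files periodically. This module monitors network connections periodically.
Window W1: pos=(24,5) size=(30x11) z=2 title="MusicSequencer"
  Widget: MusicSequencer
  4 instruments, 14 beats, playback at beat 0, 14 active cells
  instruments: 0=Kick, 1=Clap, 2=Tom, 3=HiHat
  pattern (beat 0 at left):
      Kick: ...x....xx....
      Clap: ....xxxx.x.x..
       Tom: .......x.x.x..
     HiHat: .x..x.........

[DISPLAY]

                                                
                                                
                                                
                                                
   ┏━━━━━━━━┏━━━━━━━━━━━━━━━━━━━━━━━━━━━━┓      
   ┃ DialogM┃ MusicSequencer             ┃      
   ┠────────┠────────────────────────────┨      
   ┃Each com┃      ▼1234567890123        ┃      
   ┃The syst┃  Kick···█····██····        ┃      
   ┃Each com┃  Clap····████·█·█··        ┃      
   ┃Th┌─────┃   Tom·······█·█·█··        ┃      
   ┃Er│     ┃ HiHat·█··█·········        ┃      
   ┃Th│ Proc┃                            ┃      
   ┃Th│     ┃                            ┃      
   ┃Da└─────┗━━━━━━━━━━━━━━━━━━━━━━━━━━━━┛      
   ┃The process implements user se┃             
   ┃Data processing manages batch ┃             


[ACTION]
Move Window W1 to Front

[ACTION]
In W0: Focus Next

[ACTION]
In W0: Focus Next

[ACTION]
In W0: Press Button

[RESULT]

                                                
                                                
                                                
                                                
   ┏━━━━━━━━┏━━━━━━━━━━━━━━━━━━━━━━━━━━━━┓      
   ┃ DialogM┃ MusicSequencer             ┃      
   ┠────────┠────────────────────────────┨      
   ┃Each com┃      ▼1234567890123        ┃      
   ┃The syst┃  Kick···█····██····        ┃      
   ┃Each com┃  Clap····████·█·█··        ┃      
   ┃The proc┃   Tom·······█·█·█··        ┃      
   ┃Error ha┃ HiHat·█··█·········        ┃      
   ┃The arch┃                            ┃      
   ┃The syst┃                            ┃      
   ┃Data pro┗━━━━━━━━━━━━━━━━━━━━━━━━━━━━┛      
   ┃The process implements user se┃             
   ┃Data processing manages batch ┃             


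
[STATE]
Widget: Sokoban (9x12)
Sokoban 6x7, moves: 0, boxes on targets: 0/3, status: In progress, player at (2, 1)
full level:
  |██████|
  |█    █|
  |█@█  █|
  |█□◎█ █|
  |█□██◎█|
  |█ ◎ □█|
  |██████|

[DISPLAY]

██████   
█    █   
█@█  █   
█□◎█ █   
█□██◎█   
█ ◎ □█   
██████   
Moves: 0 
         
         
         
         


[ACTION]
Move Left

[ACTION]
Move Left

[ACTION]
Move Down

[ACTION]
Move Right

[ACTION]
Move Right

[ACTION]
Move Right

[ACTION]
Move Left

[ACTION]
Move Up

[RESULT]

██████   
█@   █   
█ █  █   
█□◎█ █   
█□██◎█   
█ ◎ □█   
██████   
Moves: 1 
         
         
         
         


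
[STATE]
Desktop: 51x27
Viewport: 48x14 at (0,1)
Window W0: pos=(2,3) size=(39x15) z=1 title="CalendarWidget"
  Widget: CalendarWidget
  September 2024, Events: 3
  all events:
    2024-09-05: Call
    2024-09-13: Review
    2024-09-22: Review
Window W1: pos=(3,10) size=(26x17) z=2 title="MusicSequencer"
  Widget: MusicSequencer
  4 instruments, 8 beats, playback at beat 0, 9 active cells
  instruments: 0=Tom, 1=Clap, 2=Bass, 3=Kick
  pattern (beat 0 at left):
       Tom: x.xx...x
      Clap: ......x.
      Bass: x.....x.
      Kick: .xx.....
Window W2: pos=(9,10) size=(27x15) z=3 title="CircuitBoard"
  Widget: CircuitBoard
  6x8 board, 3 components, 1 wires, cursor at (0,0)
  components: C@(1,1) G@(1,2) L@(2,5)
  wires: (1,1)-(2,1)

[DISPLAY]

                                                
                                                
  ┏━━━━━━━━━━━━━━━━━━━━━━━━━━━━━━━━━━━━━┓       
  ┃ CalendarWidget                      ┃       
  ┠─────────────────────────────────────┨       
  ┃            September 2024           ┃       
  ┃Mo Tu We Th Fr Sa Su                 ┃       
  ┃                   1                 ┃       
  ┃ 2  3  4  5*  6  7  8                ┃       
  ┃┏━━━━━┏━━━━━━━━━━━━━━━━━━━━━━━━━┓    ┃       
  ┃┃ Musi┃ CircuitBoard            ┃    ┃       
  ┃┠─────┠─────────────────────────┨    ┃       
  ┃┃     ┃   0 1 2 3 4 5           ┃    ┃       
  ┃┃  Tom┃0  [.]                   ┃    ┃       


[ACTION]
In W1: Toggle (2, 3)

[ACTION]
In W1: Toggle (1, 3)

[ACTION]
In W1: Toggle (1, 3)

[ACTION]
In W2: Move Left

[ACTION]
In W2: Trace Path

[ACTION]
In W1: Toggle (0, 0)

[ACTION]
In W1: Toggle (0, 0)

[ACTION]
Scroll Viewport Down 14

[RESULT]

  ┃┃     ┃   0 1 2 3 4 5           ┃    ┃       
  ┃┃  Tom┃0  [.]                   ┃    ┃       
  ┃┃ Clap┃                         ┃    ┃       
  ┃┃ Bass┃1       C   G            ┃    ┃       
  ┗┃ Kick┃        │                ┃━━━━┛       
   ┃     ┃2       ·               L┃            
   ┃     ┃                         ┃            
   ┃     ┃3                        ┃            
   ┃     ┃                         ┃            
   ┃     ┃4                        ┃            
   ┃     ┃                         ┃            
   ┃     ┗━━━━━━━━━━━━━━━━━━━━━━━━━┛            
   ┃                        ┃                   
   ┗━━━━━━━━━━━━━━━━━━━━━━━━┛                   
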